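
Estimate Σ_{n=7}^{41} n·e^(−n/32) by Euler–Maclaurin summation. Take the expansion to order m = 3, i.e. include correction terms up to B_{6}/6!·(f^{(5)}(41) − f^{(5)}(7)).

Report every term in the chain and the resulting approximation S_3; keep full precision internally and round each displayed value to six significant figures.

The integral term ∫_7^41 x·e^(−x/32) dx = 354.112.
Boundary: ½(f(7) + f(41)) = ½(5.62466 + 11.3853) = 8.50497.
Integral + boundary = 362.617.
Correction k=1: B_{2}/2! · (f^{(1)}(41) − f^{(1)}(7)) = 1/12 · (-0.0781003 − 0.627752) = -0.0588210.
After k=1: 362.559.
Correction k=2: B_{4}/4! · (f^{(3)}(41) − f^{(3)}(7)) = −1/720 · (0.000466093 − 0.00218242) = 2.38379e-06.
After k=2: 362.559.
Correction k=3: B_{6}/6! · (f^{(5)}(41) − f^{(5)}(7)) = 1/30240 · (9.84821e-07 − 3.66387e-06) = -8.85928e-11.

S_3 ≈ 362.559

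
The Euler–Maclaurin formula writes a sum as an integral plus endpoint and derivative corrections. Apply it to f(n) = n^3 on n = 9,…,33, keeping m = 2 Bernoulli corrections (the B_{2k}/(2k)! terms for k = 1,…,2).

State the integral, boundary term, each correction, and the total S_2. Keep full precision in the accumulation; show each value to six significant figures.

S_2 ≈ 313425

The integral term ∫_9^33 x^3 dx = 294840.
½[f(9) + f(33)] = ½[729.000 + 35937.0] = 18333.0.
Running total after boundary: 313173.
Correction k=1: B_{2}/2! · (f^{(1)}(33) − f^{(1)}(9)) = 1/12 · (3267.00 − 243.000) = 252.000.
After k=1: 313425.
Correction k=2: B_{4}/4! · (f^{(3)}(33) − f^{(3)}(9)) = −1/720 · (6.00000 − 6.00000) = 0.00000.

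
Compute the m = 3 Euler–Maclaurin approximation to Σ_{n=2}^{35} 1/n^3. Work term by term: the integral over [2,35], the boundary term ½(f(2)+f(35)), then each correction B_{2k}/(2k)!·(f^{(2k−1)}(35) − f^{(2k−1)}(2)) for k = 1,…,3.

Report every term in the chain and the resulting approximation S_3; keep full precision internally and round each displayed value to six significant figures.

S_3 ≈ 0.201752

∫_2^35 1/x^3 dx evaluates to 0.124592.
½[f(2) + f(35)] = ½[0.125000 + 2.33236e-05] = 0.0625117.
Integral + boundary = 0.187103.
Correction k=1: B_{2}/2! · (f^{(1)}(35) − f^{(1)}(2)) = 1/12 · (-1.99917e-06 − (-0.187500)) = 0.0156248.
Running total after k=1: 0.202728.
Correction k=2: B_{4}/4! · (f^{(3)}(35) − f^{(3)}(2)) = −1/720 · (-3.26395e-08 − (-0.937500)) = -0.00130208.
Running total after k=2: 0.201426.
Correction k=3: B_{6}/6! · (f^{(5)}(35) − f^{(5)}(2)) = 1/30240 · (-1.11907e-09 − (-9.84375)) = 0.000325521.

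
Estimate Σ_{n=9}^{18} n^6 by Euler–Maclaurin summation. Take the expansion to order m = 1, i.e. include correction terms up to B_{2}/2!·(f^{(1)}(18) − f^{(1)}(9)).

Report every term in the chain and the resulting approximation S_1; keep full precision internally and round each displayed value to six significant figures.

The integral term ∫_9^18 x^6 dx = 8.67767e+07.
Endpoint term: (f(9) + f(18))/2 = (531441 + 3.40122e+07)/2 = 1.72718e+07.
Integral + boundary = 1.04049e+08.
k=1: B_{2}/(2)! × [f^{(1)}(18) − f^{(1)}(9)] = 1/12 × (1.13374e+07 − 354294) = 915260.

S_1 ≈ 1.04964e+08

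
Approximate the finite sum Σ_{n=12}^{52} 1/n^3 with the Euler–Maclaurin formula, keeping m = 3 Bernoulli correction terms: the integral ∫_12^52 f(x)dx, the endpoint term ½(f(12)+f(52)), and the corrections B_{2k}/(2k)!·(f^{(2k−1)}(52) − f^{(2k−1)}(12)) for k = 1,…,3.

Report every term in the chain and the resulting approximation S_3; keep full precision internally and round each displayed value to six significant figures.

S_3 ≈ 0.00359221

Integral: ∫_12^52 1/x^3 dx = 0.00328731.
½[f(12) + f(52)] = ½[0.000578704 + 7.11197e-06] = 0.000292908.
Running total after boundary: 0.00358022.
Order-1 term: 1/12 · (-4.10306e-07 − (-0.000144676)) = 1.20221e-05.
Running total after k=1: 0.00359224.
Order-2 term: −1/720 · (-3.03481e-09 − (-2.00939e-05)) = -2.79039e-08.
Running total after k=2: 0.00359221.
Order-3 term: 1/30240 · (-4.71383e-11 − (-5.86071e-06)) = 1.93805e-10.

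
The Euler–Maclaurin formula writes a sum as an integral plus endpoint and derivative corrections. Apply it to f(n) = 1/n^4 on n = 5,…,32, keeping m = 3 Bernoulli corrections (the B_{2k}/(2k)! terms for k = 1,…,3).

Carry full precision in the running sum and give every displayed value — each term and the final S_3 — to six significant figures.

S_3 ≈ 0.00356161

The integral term ∫_5^32 1/x^4 dx = 0.00265649.
½[f(5) + f(32)] = ½[0.00160000 + 9.53674e-07] = 0.000800477.
Running total after boundary: 0.00345697.
Correction k=1: B_{2}/2! · (f^{(1)}(32) − f^{(1)}(5)) = 1/12 · (-1.19209e-07 − (-0.00128000)) = 0.000106657.
Running total after k=1: 0.00356363.
Correction k=2: B_{4}/4! · (f^{(3)}(32) − f^{(3)}(5)) = −1/720 · (-3.49246e-09 − (-0.00153600)) = -2.13333e-06.
Running total after k=2: 0.00356149.
Correction k=3: B_{6}/6! · (f^{(5)}(32) − f^{(5)}(5)) = 1/30240 · (-1.90994e-10 − (-0.00344064)) = 1.13778e-07.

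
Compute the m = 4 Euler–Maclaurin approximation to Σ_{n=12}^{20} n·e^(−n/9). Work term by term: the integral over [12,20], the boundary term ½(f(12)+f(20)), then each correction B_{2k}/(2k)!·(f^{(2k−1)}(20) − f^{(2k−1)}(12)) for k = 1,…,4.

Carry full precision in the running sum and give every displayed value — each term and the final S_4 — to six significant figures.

S_4 ≈ 24.1974

∫_12^20 x·e^(−x/9) dx evaluates to 21.5358.
Endpoint term: (f(12) + f(20))/2 = (3.16317 + 2.16736)/2 = 2.66526.
Integral + boundary = 24.2011.
Correction k=1: B_{2}/2! · (f^{(1)}(20) − f^{(1)}(12)) = 1/12 · (-0.132450 − (-0.0878657)) = -0.00371534.
Running total after k=1: 24.1974.
Correction k=2: B_{4}/4! · (f^{(3)}(20) − f^{(3)}(12)) = −1/720 · (0.00104057 − 0.00542381) = 6.08783e-06.
Running total after k=2: 24.1974.
Correction k=3: B_{6}/6! · (f^{(5)}(20) − f^{(5)}(12)) = 1/30240 · (4.58805e-05 − 0.000147313) = -3.35426e-09.
Running total after k=3: 24.1974.
Correction k=4: B_{8}/8! · (f^{(7)}(20) − f^{(7)}(12)) = −1/1209600 · (9.74254e-07 − 2.81069e-06) = 1.51822e-12.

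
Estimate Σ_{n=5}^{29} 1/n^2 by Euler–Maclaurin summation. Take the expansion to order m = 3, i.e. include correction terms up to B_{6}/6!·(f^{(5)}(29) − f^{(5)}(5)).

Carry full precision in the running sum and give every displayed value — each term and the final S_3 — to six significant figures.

∫_5^29 1/x^2 dx evaluates to 0.165517.
Boundary: ½(f(5) + f(29)) = ½(0.0400000 + 0.00118906) = 0.0205945.
So far: 0.186112.
k=1: B_{2}/(2)! × [f^{(1)}(29) − f^{(1)}(5)] = 1/12 × (-8.20042e-05 − (-0.0160000)) = 0.00132650.
Partial sum through k=1: 0.187438.
k=2: B_{4}/(4)! × [f^{(3)}(29) − f^{(3)}(5)] = −1/720 × (-1.17010e-06 − (-0.00768000)) = -1.06650e-05.
Partial sum through k=2: 0.187428.
k=3: B_{6}/(6)! × [f^{(5)}(29) − f^{(5)}(5)] = 1/30240 × (-4.17394e-08 − (-0.00921600)) = 3.04761e-07.

S_3 ≈ 0.187428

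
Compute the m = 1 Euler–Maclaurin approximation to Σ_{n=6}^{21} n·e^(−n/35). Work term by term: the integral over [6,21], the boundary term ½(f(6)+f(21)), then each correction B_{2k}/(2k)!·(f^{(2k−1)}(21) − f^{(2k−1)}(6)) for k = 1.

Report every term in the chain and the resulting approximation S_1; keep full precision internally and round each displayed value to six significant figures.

S_1 ≈ 141.510

Integral: ∫_6^21 x·e^(−x/35) dx = 133.260.
½[f(6) + f(21)] = ½[5.05476 + 11.5250] = 8.28990.
So far: 141.550.
Order-1 term: 1/12 · (0.219525 − 0.698039) = -0.0398762.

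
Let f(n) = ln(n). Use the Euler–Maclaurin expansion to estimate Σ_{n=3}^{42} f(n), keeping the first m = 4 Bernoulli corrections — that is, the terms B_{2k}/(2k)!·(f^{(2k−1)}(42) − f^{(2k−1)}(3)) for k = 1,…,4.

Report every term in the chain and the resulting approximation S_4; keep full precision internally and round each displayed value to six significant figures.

The integral term ∫_3^42 ln(x) dx = 114.686.
½[f(3) + f(42)] = ½[1.09861 + 3.73767] = 2.41814.
So far: 117.104.
Order-1 term: 1/12 · (0.0238095 − 0.333333) = -0.0257937.
Partial sum through k=1: 117.079.
Order-2 term: −1/720 · (2.69949e-05 − 0.0740741) = 0.000102843.
Partial sum through k=2: 117.079.
Order-3 term: 1/30240 · (1.83639e-07 − 0.0987654) = -3.26605e-06.
Partial sum through k=3: 117.079.
Order-4 term: −1/1209600 · (3.12311e-09 − 0.329218) = 2.72171e-07.

S_4 ≈ 117.079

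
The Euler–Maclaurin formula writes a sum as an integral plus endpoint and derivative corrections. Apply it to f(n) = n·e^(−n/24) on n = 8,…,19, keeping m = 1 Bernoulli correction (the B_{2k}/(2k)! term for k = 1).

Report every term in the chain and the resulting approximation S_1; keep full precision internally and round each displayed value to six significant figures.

The integral term ∫_8^19 x·e^(−x/24) dx = 82.7082.
Endpoint term: (f(8) + f(19))/2 = (5.73225 + 8.60869)/2 = 7.17047.
So far: 89.8787.
Correction k=1: B_{2}/2! · (f^{(1)}(19) − f^{(1)}(8)) = 1/12 · (0.0943935 − 0.477688) = -0.0319412.

S_1 ≈ 89.8467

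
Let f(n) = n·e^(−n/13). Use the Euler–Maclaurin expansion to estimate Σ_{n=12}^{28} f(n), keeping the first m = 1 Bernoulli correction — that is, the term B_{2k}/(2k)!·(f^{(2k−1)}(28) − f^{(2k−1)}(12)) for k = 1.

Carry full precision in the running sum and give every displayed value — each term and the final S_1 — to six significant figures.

S_1 ≈ 71.2676

∫_12^28 x·e^(−x/13) dx evaluates to 67.2731.
Boundary: ½(f(12) + f(28)) = ½(4.76754 + 3.24904) = 4.00829.
So far: 71.2813.
k=1: B_{2}/(2)! × [f^{(1)}(28) − f^{(1)}(12)] = 1/12 × (-0.133889 − 0.0305611) = -0.0137042.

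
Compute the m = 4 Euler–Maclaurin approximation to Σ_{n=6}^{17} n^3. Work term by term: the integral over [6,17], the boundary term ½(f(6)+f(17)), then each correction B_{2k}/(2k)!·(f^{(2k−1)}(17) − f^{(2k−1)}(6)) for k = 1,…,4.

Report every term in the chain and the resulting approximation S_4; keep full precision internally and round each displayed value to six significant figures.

S_4 ≈ 23184.0

∫_6^17 x^3 dx evaluates to 20556.2.
Boundary: ½(f(6) + f(17)) = ½(216.000 + 4913.00) = 2564.50.
So far: 23120.8.
Correction k=1: B_{2}/2! · (f^{(1)}(17) − f^{(1)}(6)) = 1/12 · (867.000 − 108.000) = 63.2500.
Partial sum through k=1: 23184.0.
Correction k=2: B_{4}/4! · (f^{(3)}(17) − f^{(3)}(6)) = −1/720 · (6.00000 − 6.00000) = 0.00000.
Partial sum through k=2: 23184.0.
Correction k=3: B_{6}/6! · (f^{(5)}(17) − f^{(5)}(6)) = 1/30240 · (0.00000 − 0.00000) = 0.00000.
Partial sum through k=3: 23184.0.
Correction k=4: B_{8}/8! · (f^{(7)}(17) − f^{(7)}(6)) = −1/1209600 · (0.00000 − 0.00000) = 0.00000.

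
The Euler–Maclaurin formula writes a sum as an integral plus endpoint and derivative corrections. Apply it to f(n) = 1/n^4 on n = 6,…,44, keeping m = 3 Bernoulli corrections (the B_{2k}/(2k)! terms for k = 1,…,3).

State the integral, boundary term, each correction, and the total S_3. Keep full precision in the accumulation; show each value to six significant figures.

S_3 ≈ 0.00196752

The integral term ∫_6^44 1/x^4 dx = 0.00153930.
Endpoint term: (f(6) + f(44))/2 = (0.000771605 + 2.66802e-07)/2 = 0.000385936.
Running total after boundary: 0.00192523.
Correction k=1: B_{2}/2! · (f^{(1)}(44) − f^{(1)}(6)) = 1/12 · (-2.42547e-08 − (-0.000514403)) = 4.28649e-05.
Partial sum through k=1: 0.00196810.
Correction k=2: B_{4}/4! · (f^{(3)}(44) − f^{(3)}(6)) = −1/720 · (-3.75848e-10 − (-0.000428669)) = -5.95374e-07.
Partial sum through k=2: 0.00196750.
Correction k=3: B_{6}/6! · (f^{(5)}(44) − f^{(5)}(6)) = 1/30240 · (-1.08716e-11 − (-0.000666819)) = 2.20509e-08.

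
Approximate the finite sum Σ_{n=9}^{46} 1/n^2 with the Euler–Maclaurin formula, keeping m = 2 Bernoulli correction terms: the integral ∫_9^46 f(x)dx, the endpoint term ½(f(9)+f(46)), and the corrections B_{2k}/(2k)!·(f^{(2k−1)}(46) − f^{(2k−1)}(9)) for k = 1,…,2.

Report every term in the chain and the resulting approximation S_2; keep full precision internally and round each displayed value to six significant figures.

Integral: ∫_9^46 1/x^2 dx = 0.0893720.
Boundary: ½(f(9) + f(46)) = ½(0.0123457 + 0.000472590) = 0.00640913.
So far: 0.0957811.
k=1: B_{2}/(2)! × [f^{(1)}(46) − f^{(1)}(9)] = 1/12 × (-2.05474e-05 − (-0.00274348)) = 0.000226911.
Running total after k=1: 0.0960080.
k=2: B_{4}/(4)! × [f^{(3)}(46) − f^{(3)}(9)] = −1/720 × (-1.16526e-07 − (-0.000406442)) = -5.64341e-07.

S_2 ≈ 0.0960075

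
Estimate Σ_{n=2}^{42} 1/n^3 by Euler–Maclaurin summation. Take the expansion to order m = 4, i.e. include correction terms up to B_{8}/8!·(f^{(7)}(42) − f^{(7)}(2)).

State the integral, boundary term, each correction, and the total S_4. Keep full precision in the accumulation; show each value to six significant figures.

Integral: ∫_2^42 1/x^3 dx = 0.124717.
½[f(2) + f(42)] = ½[0.125000 + 1.34975e-05] = 0.0625067.
Integral + boundary = 0.187223.
Order-1 term: 1/12 · (-9.64104e-07 − (-0.187500)) = 0.0156249.
Running total after k=1: 0.202848.
Order-2 term: −1/720 · (-1.09309e-08 − (-0.937500)) = -0.00130208.
Running total after k=2: 0.201546.
Order-3 term: 1/30240 · (-2.60259e-10 − (-9.84375)) = 0.000325521.
Running total after k=3: 0.201872.
Order-4 term: −1/1209600 · (-1.06228e-11 − (-177.188)) = -0.000146484.

S_4 ≈ 0.201725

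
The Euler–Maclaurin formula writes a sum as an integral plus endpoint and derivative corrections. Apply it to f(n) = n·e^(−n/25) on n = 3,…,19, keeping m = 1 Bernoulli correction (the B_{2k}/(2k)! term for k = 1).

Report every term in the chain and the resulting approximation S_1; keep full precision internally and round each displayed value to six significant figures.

S_1 ≈ 112.129

∫_3^19 x·e^(−x/25) dx evaluates to 106.411.
½[f(3) + f(19)] = ½[2.66076 + 8.88566] = 5.77321.
So far: 112.184.
Correction k=1: B_{2}/2! · (f^{(1)}(19) − f^{(1)}(3)) = 1/12 · (0.112240 − 0.780490) = -0.0556875.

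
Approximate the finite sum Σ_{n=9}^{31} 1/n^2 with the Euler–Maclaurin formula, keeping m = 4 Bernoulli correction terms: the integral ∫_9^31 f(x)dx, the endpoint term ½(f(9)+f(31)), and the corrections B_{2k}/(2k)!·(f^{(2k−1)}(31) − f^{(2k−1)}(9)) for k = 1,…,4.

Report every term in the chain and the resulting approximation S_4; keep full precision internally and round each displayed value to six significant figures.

∫_9^31 1/x^2 dx evaluates to 0.0788530.
Boundary: ½(f(9) + f(31)) = ½(0.0123457 + 0.00104058) = 0.00669313.
So far: 0.0855462.
Order-1 term: 1/12 · (-6.71344e-05 − (-0.00274348)) = 0.000223029.
Partial sum through k=1: 0.0857692.
Order-2 term: −1/720 · (-8.38306e-07 − (-0.000406442)) = -5.63339e-07.
Partial sum through k=2: 0.0857686.
Order-3 term: 1/30240 · (-2.61698e-08 − (-0.000150534)) = 4.97711e-09.
Partial sum through k=3: 0.0857686.
Order-4 term: −1/1209600 · (-1.52498e-09 − (-0.000104073)) = -8.60379e-11.

S_4 ≈ 0.0857686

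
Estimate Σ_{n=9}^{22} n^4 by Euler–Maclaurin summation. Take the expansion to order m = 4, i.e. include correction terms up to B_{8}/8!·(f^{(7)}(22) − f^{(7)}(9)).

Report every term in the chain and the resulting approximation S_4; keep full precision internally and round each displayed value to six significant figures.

S_4 ≈ 1.14263e+06

The integral term ∫_9^22 x^4 dx = 1.01892e+06.
½[f(9) + f(22)] = ½[6561.00 + 234256] = 120408.
Running total after boundary: 1.13933e+06.
k=1: B_{2}/(2)! × [f^{(1)}(22) − f^{(1)}(9)] = 1/12 × (42592.0 − 2916.00) = 3306.33.
Running total after k=1: 1.14263e+06.
k=2: B_{4}/(4)! × [f^{(3)}(22) − f^{(3)}(9)] = −1/720 × (528.000 − 216.000) = -0.433333.
Running total after k=2: 1.14263e+06.
k=3: B_{6}/(6)! × [f^{(5)}(22) − f^{(5)}(9)] = 1/30240 × (0.00000 − 0.00000) = 0.00000.
Running total after k=3: 1.14263e+06.
k=4: B_{8}/(8)! × [f^{(7)}(22) − f^{(7)}(9)] = −1/1209600 × (0.00000 − 0.00000) = 0.00000.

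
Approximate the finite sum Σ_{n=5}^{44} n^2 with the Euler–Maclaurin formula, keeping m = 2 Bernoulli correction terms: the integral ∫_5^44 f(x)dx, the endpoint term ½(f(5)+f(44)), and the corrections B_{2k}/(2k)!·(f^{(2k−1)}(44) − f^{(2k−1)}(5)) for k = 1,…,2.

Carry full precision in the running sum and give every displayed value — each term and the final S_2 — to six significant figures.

The integral term ∫_5^44 x^2 dx = 28353.0.
Endpoint term: (f(5) + f(44))/2 = (25.0000 + 1936.00)/2 = 980.500.
So far: 29333.5.
Order-1 term: 1/12 · (88.0000 − 10.0000) = 6.50000.
After k=1: 29340.0.
Order-2 term: −1/720 · (0.00000 − 0.00000) = 0.00000.

S_2 ≈ 29340.0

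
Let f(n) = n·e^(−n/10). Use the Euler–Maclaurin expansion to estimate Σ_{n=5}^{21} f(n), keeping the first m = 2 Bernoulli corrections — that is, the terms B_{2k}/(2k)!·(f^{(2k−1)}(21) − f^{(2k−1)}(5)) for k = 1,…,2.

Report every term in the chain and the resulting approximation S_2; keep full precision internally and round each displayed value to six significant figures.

Integral: ∫_5^21 x·e^(−x/10) dx = 53.0181.
½[f(5) + f(21)] = ½[3.03265 + 2.57158] = 2.80212.
Running total after boundary: 55.8202.
Correction k=1: B_{2}/2! · (f^{(1)}(21) − f^{(1)}(5)) = 1/12 · (-0.134702 − 0.303265) = -0.0364973.
Partial sum through k=1: 55.7837.
Correction k=2: B_{4}/4! · (f^{(3)}(21) − f^{(3)}(5)) = −1/720 · (0.00110211 − 0.0151633) = 1.95294e-05.

S_2 ≈ 55.7837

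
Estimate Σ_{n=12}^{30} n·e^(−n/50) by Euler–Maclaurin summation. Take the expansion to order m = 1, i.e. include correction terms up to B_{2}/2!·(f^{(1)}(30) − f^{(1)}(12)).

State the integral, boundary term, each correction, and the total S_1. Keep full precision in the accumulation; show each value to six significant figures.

S_1 ≈ 256.220

Integral: ∫_12^30 x·e^(−x/50) dx = 243.300.
½[f(12) + f(30)] = ½[9.43953 + 16.4643] = 12.9519.
Integral + boundary = 256.252.
Correction k=1: B_{2}/2! · (f^{(1)}(30) − f^{(1)}(12)) = 1/12 · (0.219525 − 0.597837) = -0.0315260.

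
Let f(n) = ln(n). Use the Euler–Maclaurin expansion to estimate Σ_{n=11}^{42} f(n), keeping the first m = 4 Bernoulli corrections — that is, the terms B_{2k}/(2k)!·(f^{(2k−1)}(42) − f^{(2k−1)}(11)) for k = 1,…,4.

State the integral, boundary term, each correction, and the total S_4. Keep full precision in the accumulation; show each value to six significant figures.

The integral term ∫_11^42 ln(x) dx = 99.6053.
Endpoint term: (f(11) + f(42))/2 = (2.39790 + 3.73767)/2 = 3.06778.
Running total after boundary: 102.673.
Correction k=1: B_{2}/2! · (f^{(1)}(42) − f^{(1)}(11)) = 1/12 · (0.0238095 − 0.0909091) = -0.00559163.
After k=1: 102.667.
Correction k=2: B_{4}/4! · (f^{(3)}(42) − f^{(3)}(11)) = −1/720 · (2.69949e-05 − 0.00150263) = 2.04949e-06.
After k=2: 102.667.
Correction k=3: B_{6}/6! · (f^{(5)}(42) − f^{(5)}(11)) = 1/30240 · (1.83639e-07 − 0.000149021) = -4.92187e-09.
After k=3: 102.667.
Correction k=4: B_{8}/8! · (f^{(7)}(42) − f^{(7)}(11)) = −1/1209600 · (3.12311e-09 − 3.69474e-05) = 3.05425e-11.

S_4 ≈ 102.667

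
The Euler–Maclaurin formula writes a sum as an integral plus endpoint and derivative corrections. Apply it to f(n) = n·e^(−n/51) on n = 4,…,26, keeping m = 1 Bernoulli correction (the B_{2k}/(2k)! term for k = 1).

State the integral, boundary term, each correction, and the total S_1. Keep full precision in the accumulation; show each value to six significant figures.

S_1 ≈ 244.408

Integral: ∫_4^26 x·e^(−x/51) dx = 234.798.
Boundary: ½(f(4) + f(26)) = ½(3.69826 + 15.6159) = 9.65710.
Running total after boundary: 244.455.
k=1: B_{2}/(2)! × [f^{(1)}(26) − f^{(1)}(4)] = 1/12 × (0.294418 − 0.852051) = -0.0464694.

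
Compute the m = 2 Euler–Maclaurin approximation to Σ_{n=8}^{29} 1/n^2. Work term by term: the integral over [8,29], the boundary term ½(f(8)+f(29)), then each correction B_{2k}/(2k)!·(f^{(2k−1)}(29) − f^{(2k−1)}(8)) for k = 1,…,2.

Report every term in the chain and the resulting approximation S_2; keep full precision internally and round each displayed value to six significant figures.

Integral: ∫_8^29 1/x^2 dx = 0.0905172.
½[f(8) + f(29)] = ½[0.0156250 + 0.00118906] = 0.00840703.
Running total after boundary: 0.0989243.
k=1: B_{2}/(2)! × [f^{(1)}(29) − f^{(1)}(8)] = 1/12 × (-8.20042e-05 − (-0.00390625)) = 0.000318687.
Running total after k=1: 0.0992430.
k=2: B_{4}/(4)! × [f^{(3)}(29) − f^{(3)}(8)] = −1/720 × (-1.17010e-06 − (-0.000732422)) = -1.01563e-06.

S_2 ≈ 0.0992419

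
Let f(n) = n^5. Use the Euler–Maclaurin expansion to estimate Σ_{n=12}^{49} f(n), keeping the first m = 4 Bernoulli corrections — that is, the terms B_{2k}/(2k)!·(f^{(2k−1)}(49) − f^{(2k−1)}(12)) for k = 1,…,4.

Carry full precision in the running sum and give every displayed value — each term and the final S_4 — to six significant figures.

Integral: ∫_12^49 x^5 dx = 2.30638e+09.
½[f(12) + f(49)] = ½[248832 + 2.82475e+08] = 1.41362e+08.
Running total after boundary: 2.44775e+09.
Order-1 term: 1/12 · (2.88240e+07 − 103680) = 2.39336e+06.
After k=1: 2.45014e+09.
Order-2 term: −1/720 · (144060 − 8640.00) = -188.083.
After k=2: 2.45014e+09.
Order-3 term: 1/30240 · (120.000 − 120.000) = 0.00000.
After k=3: 2.45014e+09.
Order-4 term: −1/1209600 · (0.00000 − 0.00000) = 0.00000.

S_4 ≈ 2.45014e+09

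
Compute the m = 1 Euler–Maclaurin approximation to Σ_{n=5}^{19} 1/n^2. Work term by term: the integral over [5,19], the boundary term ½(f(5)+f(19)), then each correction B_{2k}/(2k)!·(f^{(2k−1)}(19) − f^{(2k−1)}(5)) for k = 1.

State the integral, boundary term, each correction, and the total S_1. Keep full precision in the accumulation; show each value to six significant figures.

Integral: ∫_5^19 1/x^2 dx = 0.147368.
Endpoint term: (f(5) + f(19))/2 = (0.0400000 + 0.00277008)/2 = 0.0213850.
Integral + boundary = 0.168753.
k=1: B_{2}/(2)! × [f^{(1)}(19) − f^{(1)}(5)] = 1/12 × (-0.000291588 − (-0.0160000)) = 0.00130903.

S_1 ≈ 0.170062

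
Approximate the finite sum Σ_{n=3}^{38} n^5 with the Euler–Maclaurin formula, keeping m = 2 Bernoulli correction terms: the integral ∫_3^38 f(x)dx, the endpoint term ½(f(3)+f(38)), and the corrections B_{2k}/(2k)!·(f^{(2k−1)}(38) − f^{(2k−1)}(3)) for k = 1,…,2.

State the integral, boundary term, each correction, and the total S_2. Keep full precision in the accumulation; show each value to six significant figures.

Integral: ∫_3^38 x^5 dx = 5.01823e+08.
Endpoint term: (f(3) + f(38))/2 = (243.000 + 7.92352e+07)/2 = 3.96177e+07.
Running total after boundary: 5.41440e+08.
Order-1 term: 1/12 · (1.04257e+07 − 405.000) = 868773.
Running total after k=1: 5.42309e+08.
Order-2 term: −1/720 · (86640.0 − 540.000) = -119.583.

S_2 ≈ 5.42309e+08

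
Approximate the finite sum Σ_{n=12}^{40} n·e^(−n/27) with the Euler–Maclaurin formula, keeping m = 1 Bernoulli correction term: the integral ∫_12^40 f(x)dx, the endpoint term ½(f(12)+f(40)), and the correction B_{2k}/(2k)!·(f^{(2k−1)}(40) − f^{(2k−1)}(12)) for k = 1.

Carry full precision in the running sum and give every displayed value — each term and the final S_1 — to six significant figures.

S_1 ≈ 272.330

Integral: ∫_12^40 x·e^(−x/27) dx = 263.976.
Endpoint term: (f(12) + f(40))/2 = (7.69416 + 9.09203)/2 = 8.39310.
Integral + boundary = 272.369.
Correction k=1: B_{2}/2! · (f^{(1)}(40) − f^{(1)}(12)) = 1/12 · (-0.109441 − 0.356211) = -0.0388044.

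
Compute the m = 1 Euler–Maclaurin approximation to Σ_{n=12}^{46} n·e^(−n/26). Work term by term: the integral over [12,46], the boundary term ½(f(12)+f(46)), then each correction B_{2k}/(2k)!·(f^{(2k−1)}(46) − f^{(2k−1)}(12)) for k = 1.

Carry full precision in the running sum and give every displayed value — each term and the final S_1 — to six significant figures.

The integral term ∫_12^46 x·e^(−x/26) dx = 303.641.
Endpoint term: (f(12) + f(46))/2 = (7.56376 + 7.84135)/2 = 7.70255.
Integral + boundary = 311.343.
Order-1 term: 1/12 · (-0.131126 − 0.339399) = -0.0392105.

S_1 ≈ 311.304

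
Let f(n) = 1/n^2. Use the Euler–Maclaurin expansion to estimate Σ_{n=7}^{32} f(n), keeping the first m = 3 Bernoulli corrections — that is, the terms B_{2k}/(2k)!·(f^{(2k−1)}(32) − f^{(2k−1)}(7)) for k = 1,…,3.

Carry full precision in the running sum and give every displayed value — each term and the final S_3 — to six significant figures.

The integral term ∫_7^32 1/x^2 dx = 0.111607.
½[f(7) + f(32)] = ½[0.0204082 + 0.000976562] = 0.0106924.
Integral + boundary = 0.122300.
k=1: B_{2}/(2)! × [f^{(1)}(32) − f^{(1)}(7)] = 1/12 × (-6.10352e-05 − (-0.00583090)) = 0.000480822.
After k=1: 0.122780.
k=2: B_{4}/(4)! × [f^{(3)}(32) − f^{(3)}(7)] = −1/720 × (-7.15256e-07 − (-0.00142798)) = -1.98231e-06.
After k=2: 0.122778.
k=3: B_{6}/(6)! × [f^{(5)}(32) − f^{(5)}(7)] = 1/30240 × (-2.09548e-08 − (-0.000874271)) = 2.89104e-08.

S_3 ≈ 0.122778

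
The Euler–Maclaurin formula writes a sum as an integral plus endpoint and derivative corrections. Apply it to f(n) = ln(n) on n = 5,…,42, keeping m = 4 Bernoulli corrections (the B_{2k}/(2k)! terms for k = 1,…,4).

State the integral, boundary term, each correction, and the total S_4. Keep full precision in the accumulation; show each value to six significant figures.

Integral: ∫_5^42 ln(x) dx = 111.935.
Endpoint term: (f(5) + f(42))/2 = (1.60944 + 3.73767)/2 = 2.67355.
Running total after boundary: 114.608.
k=1: B_{2}/(2)! × [f^{(1)}(42) − f^{(1)}(5)] = 1/12 × (0.0238095 − 0.200000) = -0.0146825.
After k=1: 114.594.
k=2: B_{4}/(4)! × [f^{(3)}(42) − f^{(3)}(5)] = −1/720 × (2.69949e-05 − 0.0160000) = 2.21847e-05.
After k=2: 114.594.
k=3: B_{6}/(6)! × [f^{(5)}(42) − f^{(5)}(5)] = 1/30240 × (1.83639e-07 − 0.00768000) = -2.53962e-07.
After k=3: 114.594.
k=4: B_{8}/(8)! × [f^{(7)}(42) − f^{(7)}(5)] = −1/1209600 × (3.12311e-09 − 0.00921600) = 7.61905e-09.

S_4 ≈ 114.594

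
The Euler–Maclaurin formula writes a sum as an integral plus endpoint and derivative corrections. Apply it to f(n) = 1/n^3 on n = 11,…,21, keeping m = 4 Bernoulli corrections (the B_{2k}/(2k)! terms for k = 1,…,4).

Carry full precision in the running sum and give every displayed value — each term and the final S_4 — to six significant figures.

S_4 ≈ 0.00344384

Integral: ∫_11^21 1/x^3 dx = 0.00299844.
Boundary: ½(f(11) + f(21)) = ½(0.000751315 + 0.000107980) = 0.000429647.
So far: 0.00342809.
k=1: B_{2}/(2)! × [f^{(1)}(21) − f^{(1)}(11)] = 1/12 × (-1.54257e-05 − (-0.000204904)) = 1.57899e-05.
After k=1: 0.00344388.
k=2: B_{4}/(4)! × [f^{(3)}(21) − f^{(3)}(11)] = −1/720 × (-6.99577e-07 − (-3.38684e-05)) = -4.60679e-08.
After k=2: 0.00344384.
k=3: B_{6}/(6)! × [f^{(5)}(21) − f^{(5)}(11)] = 1/30240 × (-6.66264e-08 − (-1.17560e-05)) = 3.86553e-10.
After k=3: 0.00344384.
k=4: B_{8}/(8)! × [f^{(7)}(21) − f^{(7)}(11)] = −1/1209600 × (-1.08778e-08 − (-6.99530e-06)) = -5.77416e-12.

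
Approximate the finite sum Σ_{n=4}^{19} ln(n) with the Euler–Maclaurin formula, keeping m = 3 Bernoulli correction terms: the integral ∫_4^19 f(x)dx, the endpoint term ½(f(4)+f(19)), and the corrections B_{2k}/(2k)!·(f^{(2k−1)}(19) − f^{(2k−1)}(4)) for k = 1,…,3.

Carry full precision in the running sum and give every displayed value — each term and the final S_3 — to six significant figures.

S_3 ≈ 37.5481

Integral: ∫_4^19 ln(x) dx = 35.3992.
Endpoint term: (f(4) + f(19))/2 = (1.38629 + 2.94444)/2 = 2.16537.
Running total after boundary: 37.5645.
k=1: B_{2}/(2)! × [f^{(1)}(19) − f^{(1)}(4)] = 1/12 × (0.0526316 − 0.250000) = -0.0164474.
Partial sum through k=1: 37.5481.
k=2: B_{4}/(4)! × [f^{(3)}(19) − f^{(3)}(4)] = −1/720 × (0.000291588 − 0.0312500) = 4.29978e-05.
Partial sum through k=2: 37.5481.
k=3: B_{6}/(6)! × [f^{(5)}(19) − f^{(5)}(4)] = 1/30240 × (9.69267e-06 − 0.0234375) = -7.74729e-07.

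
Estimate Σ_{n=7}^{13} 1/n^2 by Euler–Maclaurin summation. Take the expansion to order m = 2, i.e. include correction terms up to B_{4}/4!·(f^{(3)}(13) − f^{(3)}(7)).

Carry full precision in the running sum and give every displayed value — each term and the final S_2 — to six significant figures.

The integral term ∫_7^13 1/x^2 dx = 0.0659341.
½[f(7) + f(13)] = ½[0.0204082 + 0.00591716] = 0.0131627.
Integral + boundary = 0.0790967.
Order-1 term: 1/12 · (-0.000910332 − (-0.00583090)) = 0.000410048.
After k=1: 0.0795068.
Order-2 term: −1/720 · (-6.46390e-05 − (-0.00142798)) = -1.89352e-06.

S_2 ≈ 0.0795049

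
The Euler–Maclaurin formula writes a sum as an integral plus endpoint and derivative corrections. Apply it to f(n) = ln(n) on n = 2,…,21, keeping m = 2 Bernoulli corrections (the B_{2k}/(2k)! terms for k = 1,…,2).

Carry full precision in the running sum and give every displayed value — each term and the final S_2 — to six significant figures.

S_2 ≈ 45.3802

The integral term ∫_2^21 ln(x) dx = 43.5487.
Boundary: ½(f(2) + f(21)) = ½(0.693147 + 3.04452) = 1.86883.
So far: 45.4175.
Order-1 term: 1/12 · (0.0476190 − 0.500000) = -0.0376984.
Running total after k=1: 45.3798.
Order-2 term: −1/720 · (0.000215959 − 0.250000) = 0.000346922.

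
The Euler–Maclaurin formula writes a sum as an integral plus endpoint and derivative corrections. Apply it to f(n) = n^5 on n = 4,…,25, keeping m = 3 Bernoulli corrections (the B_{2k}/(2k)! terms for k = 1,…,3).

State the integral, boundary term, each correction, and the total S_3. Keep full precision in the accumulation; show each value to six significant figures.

∫_4^25 x^5 dx evaluates to 4.06894e+07.
Boundary: ½(f(4) + f(25)) = ½(1024.00 + 9.76562e+06) = 4.88332e+06.
Integral + boundary = 4.55727e+07.
Correction k=1: B_{2}/2! · (f^{(1)}(25) − f^{(1)}(4)) = 1/12 · (1.95312e+06 − 1280.00) = 162654.
Partial sum through k=1: 4.57354e+07.
Correction k=2: B_{4}/4! · (f^{(3)}(25) − f^{(3)}(4)) = −1/720 · (37500.0 − 960.000) = -50.7500.
Partial sum through k=2: 4.57353e+07.
Correction k=3: B_{6}/6! · (f^{(5)}(25) − f^{(5)}(4)) = 1/30240 · (120.000 − 120.000) = 0.00000.

S_3 ≈ 4.57353e+07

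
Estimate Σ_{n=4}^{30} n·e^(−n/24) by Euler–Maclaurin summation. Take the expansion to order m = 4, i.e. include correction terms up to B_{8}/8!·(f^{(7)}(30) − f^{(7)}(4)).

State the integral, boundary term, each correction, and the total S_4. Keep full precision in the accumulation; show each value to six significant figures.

S_4 ≈ 203.451

The integral term ∫_4^30 x·e^(−x/24) dx = 197.526.
Endpoint term: (f(4) + f(30))/2 = (3.38593 + 8.59514)/2 = 5.99054.
Integral + boundary = 203.516.
k=1: B_{2}/(2)! × [f^{(1)}(30) − f^{(1)}(4)] = 1/12 × (-0.0716262 − 0.705401) = -0.0647523.
Partial sum through k=1: 203.451.
k=2: B_{4}/(4)! × [f^{(3)}(30) − f^{(3)}(4)] = −1/720 × (0.000870457 − 0.00416383) = 4.57413e-06.
Partial sum through k=2: 203.451.
k=3: B_{6}/(6)! × [f^{(5)}(30) − f^{(5)}(4)] = 1/30240 × (3.23831e-06 − 1.23316e-05) = -3.00704e-10.
Partial sum through k=3: 203.451.
k=4: B_{8}/(8)! × [f^{(7)}(30) − f^{(7)}(4)] = −1/1209600 × (8.62050e-09 − 3.02679e-08) = 1.78964e-14.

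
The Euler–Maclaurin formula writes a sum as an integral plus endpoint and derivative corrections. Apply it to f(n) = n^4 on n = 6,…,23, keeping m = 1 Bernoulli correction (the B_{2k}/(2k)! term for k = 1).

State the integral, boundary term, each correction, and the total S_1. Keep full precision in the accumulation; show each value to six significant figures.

Integral: ∫_6^23 x^4 dx = 1.28571e+06.
Endpoint term: (f(6) + f(23))/2 = (1296.00 + 279841)/2 = 140568.
Running total after boundary: 1.42628e+06.
Correction k=1: B_{2}/2! · (f^{(1)}(23) − f^{(1)}(6)) = 1/12 · (48668.0 − 864.000) = 3983.67.

S_1 ≈ 1.43027e+06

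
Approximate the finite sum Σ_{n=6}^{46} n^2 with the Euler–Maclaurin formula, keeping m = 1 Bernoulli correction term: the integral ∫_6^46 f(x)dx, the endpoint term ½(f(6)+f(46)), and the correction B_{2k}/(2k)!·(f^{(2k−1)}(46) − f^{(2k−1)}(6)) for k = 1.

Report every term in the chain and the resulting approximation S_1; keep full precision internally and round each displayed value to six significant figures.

S_1 ≈ 33456.0

The integral term ∫_6^46 x^2 dx = 32373.3.
Endpoint term: (f(6) + f(46))/2 = (36.0000 + 2116.00)/2 = 1076.00.
Running total after boundary: 33449.3.
Correction k=1: B_{2}/2! · (f^{(1)}(46) − f^{(1)}(6)) = 1/12 · (92.0000 − 12.0000) = 6.66667.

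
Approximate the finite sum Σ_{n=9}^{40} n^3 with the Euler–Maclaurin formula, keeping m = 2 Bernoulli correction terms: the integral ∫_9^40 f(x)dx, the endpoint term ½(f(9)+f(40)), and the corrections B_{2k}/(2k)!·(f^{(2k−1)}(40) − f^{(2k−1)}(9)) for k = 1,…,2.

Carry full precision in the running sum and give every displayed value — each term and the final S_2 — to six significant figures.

S_2 ≈ 671104

Integral: ∫_9^40 x^3 dx = 638360.
Endpoint term: (f(9) + f(40))/2 = (729.000 + 64000.0)/2 = 32364.5.
Integral + boundary = 670724.
Order-1 term: 1/12 · (4800.00 − 243.000) = 379.750.
After k=1: 671104.
Order-2 term: −1/720 · (6.00000 − 6.00000) = 0.00000.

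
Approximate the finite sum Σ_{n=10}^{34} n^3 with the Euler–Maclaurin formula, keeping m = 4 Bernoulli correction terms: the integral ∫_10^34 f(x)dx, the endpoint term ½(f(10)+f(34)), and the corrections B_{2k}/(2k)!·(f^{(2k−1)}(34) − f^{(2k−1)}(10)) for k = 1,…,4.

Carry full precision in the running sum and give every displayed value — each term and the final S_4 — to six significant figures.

S_4 ≈ 352000

The integral term ∫_10^34 x^3 dx = 331584.
½[f(10) + f(34)] = ½[1000.00 + 39304.0] = 20152.0.
Running total after boundary: 351736.
k=1: B_{2}/(2)! × [f^{(1)}(34) − f^{(1)}(10)] = 1/12 × (3468.00 − 300.000) = 264.000.
Running total after k=1: 352000.
k=2: B_{4}/(4)! × [f^{(3)}(34) − f^{(3)}(10)] = −1/720 × (6.00000 − 6.00000) = 0.00000.
Running total after k=2: 352000.
k=3: B_{6}/(6)! × [f^{(5)}(34) − f^{(5)}(10)] = 1/30240 × (0.00000 − 0.00000) = 0.00000.
Running total after k=3: 352000.
k=4: B_{8}/(8)! × [f^{(7)}(34) − f^{(7)}(10)] = −1/1209600 × (0.00000 − 0.00000) = 0.00000.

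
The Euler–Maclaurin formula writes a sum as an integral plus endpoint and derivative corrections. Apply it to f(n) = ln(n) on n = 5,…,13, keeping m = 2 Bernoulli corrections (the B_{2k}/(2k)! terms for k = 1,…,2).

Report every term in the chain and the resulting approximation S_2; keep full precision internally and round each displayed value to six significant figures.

Integral: ∫_5^13 ln(x) dx = 17.2972.
Endpoint term: (f(5) + f(13))/2 = (1.60944 + 2.56495)/2 = 2.08719.
So far: 19.3843.
Order-1 term: 1/12 · (0.0769231 − 0.200000) = -0.0102564.
Partial sum through k=1: 19.3741.
Order-2 term: −1/720 · (0.000910332 − 0.0160000) = 2.09579e-05.

S_2 ≈ 19.3741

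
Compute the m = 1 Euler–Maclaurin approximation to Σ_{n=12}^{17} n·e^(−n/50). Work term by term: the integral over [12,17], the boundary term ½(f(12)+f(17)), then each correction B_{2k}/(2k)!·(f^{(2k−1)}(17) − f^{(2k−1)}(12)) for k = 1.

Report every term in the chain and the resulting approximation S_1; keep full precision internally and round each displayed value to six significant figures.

S_1 ≈ 64.8749

∫_12^17 x·e^(−x/50) dx evaluates to 54.1158.
Boundary: ½(f(12) + f(17)) = ½(9.43953 + 12.1001) = 10.7698.
Running total after boundary: 64.8856.
Correction k=1: B_{2}/2! · (f^{(1)}(17) − f^{(1)}(12)) = 1/12 · (0.469768 − 0.597837) = -0.0106724.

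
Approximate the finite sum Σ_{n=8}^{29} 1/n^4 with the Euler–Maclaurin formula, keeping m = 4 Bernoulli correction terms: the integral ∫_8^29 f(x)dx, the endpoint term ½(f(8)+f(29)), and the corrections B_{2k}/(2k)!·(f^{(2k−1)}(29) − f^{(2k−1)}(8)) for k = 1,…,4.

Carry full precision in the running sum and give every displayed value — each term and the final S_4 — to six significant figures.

∫_8^29 1/x^4 dx evaluates to 0.000637374.
Endpoint term: (f(8) + f(29))/2 = (0.000244141 + 1.41387e-06)/2 = 0.000122777.
So far: 0.000760152.
Correction k=1: B_{2}/2! · (f^{(1)}(29) − f^{(1)}(8)) = 1/12 · (-1.95016e-07 − (-0.000122070)) = 1.01563e-05.
Running total after k=1: 0.000770308.
Correction k=2: B_{4}/4! · (f^{(3)}(29) − f^{(3)}(8)) = −1/720 · (-6.95657e-09 − (-5.72205e-05)) = -7.94632e-08.
Running total after k=2: 0.000770228.
Correction k=3: B_{6}/6! · (f^{(5)}(29) − f^{(5)}(8)) = 1/30240 · (-4.63220e-10 − (-5.00679e-05)) = 1.65567e-09.
Running total after k=3: 0.000770230.
Correction k=4: B_{8}/8! · (f^{(7)}(29) − f^{(7)}(8)) = −1/1209600 · (-4.95717e-11 − (-7.04080e-05)) = -5.82076e-11.

S_4 ≈ 0.000770230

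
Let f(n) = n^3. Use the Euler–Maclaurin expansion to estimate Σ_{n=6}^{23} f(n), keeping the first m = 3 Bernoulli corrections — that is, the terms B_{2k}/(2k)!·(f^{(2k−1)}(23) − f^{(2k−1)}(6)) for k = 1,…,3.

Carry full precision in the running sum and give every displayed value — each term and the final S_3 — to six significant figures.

S_3 ≈ 75951.0

Integral: ∫_6^23 x^3 dx = 69636.2.
Endpoint term: (f(6) + f(23))/2 = (216.000 + 12167.0)/2 = 6191.50.
Running total after boundary: 75827.8.
Order-1 term: 1/12 · (1587.00 − 108.000) = 123.250.
Running total after k=1: 75951.0.
Order-2 term: −1/720 · (6.00000 − 6.00000) = 0.00000.
Running total after k=2: 75951.0.
Order-3 term: 1/30240 · (0.00000 − 0.00000) = 0.00000.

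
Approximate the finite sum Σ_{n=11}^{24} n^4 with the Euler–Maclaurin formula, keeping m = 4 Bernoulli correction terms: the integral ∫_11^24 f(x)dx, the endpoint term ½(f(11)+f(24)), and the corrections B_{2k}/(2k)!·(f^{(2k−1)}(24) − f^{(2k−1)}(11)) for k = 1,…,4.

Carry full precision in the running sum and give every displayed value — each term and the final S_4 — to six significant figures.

The integral term ∫_11^24 x^4 dx = 1.56031e+06.
Boundary: ½(f(11) + f(24)) = ½(14641.0 + 331776) = 173208.
So far: 1.73352e+06.
k=1: B_{2}/(2)! × [f^{(1)}(24) − f^{(1)}(11)] = 1/12 × (55296.0 − 5324.00) = 4164.33.
After k=1: 1.73769e+06.
k=2: B_{4}/(4)! × [f^{(3)}(24) − f^{(3)}(11)] = −1/720 × (576.000 − 264.000) = -0.433333.
After k=2: 1.73769e+06.
k=3: B_{6}/(6)! × [f^{(5)}(24) − f^{(5)}(11)] = 1/30240 × (0.00000 − 0.00000) = 0.00000.
After k=3: 1.73769e+06.
k=4: B_{8}/(8)! × [f^{(7)}(24) − f^{(7)}(11)] = −1/1209600 × (0.00000 − 0.00000) = 0.00000.

S_4 ≈ 1.73769e+06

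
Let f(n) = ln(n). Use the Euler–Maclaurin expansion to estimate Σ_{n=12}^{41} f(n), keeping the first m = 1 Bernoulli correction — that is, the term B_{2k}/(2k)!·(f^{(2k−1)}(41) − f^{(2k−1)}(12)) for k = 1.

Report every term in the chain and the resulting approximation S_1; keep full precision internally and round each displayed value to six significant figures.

The integral term ∫_12^41 ln(x) dx = 93.4376.
Boundary: ½(f(12) + f(41)) = ½(2.48491 + 3.71357) = 3.09924.
Integral + boundary = 96.5368.
Correction k=1: B_{2}/2! · (f^{(1)}(41) − f^{(1)}(12)) = 1/12 · (0.0243902 − 0.0833333) = -0.00491192.

S_1 ≈ 96.5319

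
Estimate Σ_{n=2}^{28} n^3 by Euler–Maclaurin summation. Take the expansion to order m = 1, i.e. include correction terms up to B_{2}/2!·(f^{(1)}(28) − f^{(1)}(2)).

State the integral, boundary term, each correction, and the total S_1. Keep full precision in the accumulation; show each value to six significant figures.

S_1 ≈ 164835

The integral term ∫_2^28 x^3 dx = 153660.
Boundary: ½(f(2) + f(28)) = ½(8.00000 + 21952.0) = 10980.0.
Integral + boundary = 164640.
Correction k=1: B_{2}/2! · (f^{(1)}(28) − f^{(1)}(2)) = 1/12 · (2352.00 − 12.0000) = 195.000.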